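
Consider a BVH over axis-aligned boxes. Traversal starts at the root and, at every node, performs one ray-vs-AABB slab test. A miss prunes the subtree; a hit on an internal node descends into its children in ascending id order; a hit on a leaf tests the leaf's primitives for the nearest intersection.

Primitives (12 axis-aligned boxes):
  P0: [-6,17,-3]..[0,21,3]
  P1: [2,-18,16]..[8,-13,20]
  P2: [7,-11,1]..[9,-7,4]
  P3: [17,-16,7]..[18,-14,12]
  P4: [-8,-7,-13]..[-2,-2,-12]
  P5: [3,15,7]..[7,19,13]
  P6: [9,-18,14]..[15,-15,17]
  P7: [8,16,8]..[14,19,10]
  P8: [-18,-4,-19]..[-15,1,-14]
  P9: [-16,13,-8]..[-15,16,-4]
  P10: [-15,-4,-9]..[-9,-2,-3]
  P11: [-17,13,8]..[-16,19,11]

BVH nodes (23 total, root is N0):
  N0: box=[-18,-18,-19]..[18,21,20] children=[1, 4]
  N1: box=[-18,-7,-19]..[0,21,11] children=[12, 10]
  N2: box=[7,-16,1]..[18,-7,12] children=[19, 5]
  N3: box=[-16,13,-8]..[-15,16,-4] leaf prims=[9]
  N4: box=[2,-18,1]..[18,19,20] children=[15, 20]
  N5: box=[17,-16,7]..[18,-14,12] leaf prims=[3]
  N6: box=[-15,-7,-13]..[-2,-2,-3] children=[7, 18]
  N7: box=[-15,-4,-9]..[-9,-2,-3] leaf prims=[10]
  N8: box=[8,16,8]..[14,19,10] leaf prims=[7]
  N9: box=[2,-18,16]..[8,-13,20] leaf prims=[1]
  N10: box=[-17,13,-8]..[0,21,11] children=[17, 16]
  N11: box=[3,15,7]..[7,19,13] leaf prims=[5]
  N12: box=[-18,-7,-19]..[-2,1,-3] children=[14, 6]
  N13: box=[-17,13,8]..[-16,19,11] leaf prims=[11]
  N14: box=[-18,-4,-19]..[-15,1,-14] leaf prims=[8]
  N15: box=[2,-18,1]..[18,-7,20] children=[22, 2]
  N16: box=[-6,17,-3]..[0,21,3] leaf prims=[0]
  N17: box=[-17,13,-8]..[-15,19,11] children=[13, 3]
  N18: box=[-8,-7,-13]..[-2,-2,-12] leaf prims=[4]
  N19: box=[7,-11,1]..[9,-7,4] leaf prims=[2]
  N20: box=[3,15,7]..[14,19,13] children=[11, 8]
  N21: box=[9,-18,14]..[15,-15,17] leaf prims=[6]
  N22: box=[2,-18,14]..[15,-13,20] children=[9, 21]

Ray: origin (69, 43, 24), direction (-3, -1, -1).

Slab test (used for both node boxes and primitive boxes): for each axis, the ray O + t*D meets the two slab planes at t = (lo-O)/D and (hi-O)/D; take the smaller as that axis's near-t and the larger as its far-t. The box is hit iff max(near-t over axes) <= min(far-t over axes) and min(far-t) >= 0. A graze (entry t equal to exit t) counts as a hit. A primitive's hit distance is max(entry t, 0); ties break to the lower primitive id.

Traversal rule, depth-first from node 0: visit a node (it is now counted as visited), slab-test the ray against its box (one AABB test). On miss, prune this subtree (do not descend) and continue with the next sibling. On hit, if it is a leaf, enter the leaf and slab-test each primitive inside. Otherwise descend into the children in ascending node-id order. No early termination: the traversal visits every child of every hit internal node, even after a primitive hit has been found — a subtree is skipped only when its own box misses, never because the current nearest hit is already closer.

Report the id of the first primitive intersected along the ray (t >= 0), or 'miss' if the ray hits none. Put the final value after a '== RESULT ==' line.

Walk:
N0 x:[17,29] y:[22,61] z:[4,43] -> hit [22,29], descend [1, 4]
  N1 x:[23,29] y:[22,50] z:[13,43] -> hit [23,29], descend [10, 12]
    N10 x:[23,86/3] y:[22,30] z:[13,32] -> hit [23,86/3], descend [16, 17]
      N16 x:[23,25] y:[22,26] z:[21,27] -> hit [23,25] leaf, test {P0@t=23}
      N17 x:[28,86/3] y:[24,30] z:[13,32] -> hit [28,86/3], descend [3, 13]
        N3 x:[28,85/3] y:[27,30] z:[28,32] -> hit [28,85/3] leaf, test {P9@t=28}
        N13 x:[85/3,86/3] y:[24,30] z:[13,16] -> miss, prune
    N12 x:[71/3,29] y:[42,50] z:[27,43] -> miss, prune
  N4 x:[17,67/3] y:[24,61] z:[4,23] -> miss, prune

Summary -> nodes [0, 1, 10, 16, 17, 3, 13, 12, 4]; box-tests=9; leaf-entries=2; first=P0

== RESULT ==
0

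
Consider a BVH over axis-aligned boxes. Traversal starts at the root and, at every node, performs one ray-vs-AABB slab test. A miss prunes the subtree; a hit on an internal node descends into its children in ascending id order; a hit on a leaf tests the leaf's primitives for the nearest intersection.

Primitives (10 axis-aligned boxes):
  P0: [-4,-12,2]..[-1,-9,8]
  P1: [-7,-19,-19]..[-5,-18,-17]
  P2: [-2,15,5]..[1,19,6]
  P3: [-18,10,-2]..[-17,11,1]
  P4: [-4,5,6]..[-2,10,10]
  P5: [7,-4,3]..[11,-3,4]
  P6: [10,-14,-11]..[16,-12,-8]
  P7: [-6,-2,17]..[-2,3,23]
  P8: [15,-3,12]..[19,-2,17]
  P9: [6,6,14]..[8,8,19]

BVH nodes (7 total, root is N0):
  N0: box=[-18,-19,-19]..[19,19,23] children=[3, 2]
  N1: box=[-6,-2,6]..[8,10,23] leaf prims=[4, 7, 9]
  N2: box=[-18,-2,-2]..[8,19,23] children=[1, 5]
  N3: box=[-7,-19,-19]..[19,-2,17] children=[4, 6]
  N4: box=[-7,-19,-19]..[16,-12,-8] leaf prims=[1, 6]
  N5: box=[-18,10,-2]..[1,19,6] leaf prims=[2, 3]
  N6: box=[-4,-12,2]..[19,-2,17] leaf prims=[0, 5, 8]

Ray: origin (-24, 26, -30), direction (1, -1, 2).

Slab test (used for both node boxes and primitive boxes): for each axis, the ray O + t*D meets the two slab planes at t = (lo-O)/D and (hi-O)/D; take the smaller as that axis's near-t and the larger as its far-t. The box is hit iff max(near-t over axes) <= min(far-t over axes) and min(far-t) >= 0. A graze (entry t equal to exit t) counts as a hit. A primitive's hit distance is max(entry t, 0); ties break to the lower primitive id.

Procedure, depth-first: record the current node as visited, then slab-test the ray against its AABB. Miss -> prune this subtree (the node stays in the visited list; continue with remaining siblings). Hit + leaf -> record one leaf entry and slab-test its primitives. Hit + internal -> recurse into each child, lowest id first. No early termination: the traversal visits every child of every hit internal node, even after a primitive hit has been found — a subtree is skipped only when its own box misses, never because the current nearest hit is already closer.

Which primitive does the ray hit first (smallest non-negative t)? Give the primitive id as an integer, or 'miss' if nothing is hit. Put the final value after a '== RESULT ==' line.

Traverse from the root:
N0 x:[6,43] y:[7,45] z:[11/2,53/2] -> hit [7,53/2], descend [2, 3]
  N2 x:[6,32] y:[7,28] z:[14,53/2] -> hit [14,53/2], descend [1, 5]
    N1 x:[18,32] y:[16,28] z:[18,53/2] -> hit [18,53/2] leaf, test {P4@t=20, P7(miss), P9(miss)}
    N5 x:[6,25] y:[7,16] z:[14,18] -> hit [14,16] leaf, test {P2(miss), P3(miss)}
  N3 x:[17,43] y:[28,45] z:[11/2,47/2] -> miss, prune

Summary -> nodes [0, 2, 1, 5, 3]; box-tests=5; leaf-entries=2; first=P4

== RESULT ==
4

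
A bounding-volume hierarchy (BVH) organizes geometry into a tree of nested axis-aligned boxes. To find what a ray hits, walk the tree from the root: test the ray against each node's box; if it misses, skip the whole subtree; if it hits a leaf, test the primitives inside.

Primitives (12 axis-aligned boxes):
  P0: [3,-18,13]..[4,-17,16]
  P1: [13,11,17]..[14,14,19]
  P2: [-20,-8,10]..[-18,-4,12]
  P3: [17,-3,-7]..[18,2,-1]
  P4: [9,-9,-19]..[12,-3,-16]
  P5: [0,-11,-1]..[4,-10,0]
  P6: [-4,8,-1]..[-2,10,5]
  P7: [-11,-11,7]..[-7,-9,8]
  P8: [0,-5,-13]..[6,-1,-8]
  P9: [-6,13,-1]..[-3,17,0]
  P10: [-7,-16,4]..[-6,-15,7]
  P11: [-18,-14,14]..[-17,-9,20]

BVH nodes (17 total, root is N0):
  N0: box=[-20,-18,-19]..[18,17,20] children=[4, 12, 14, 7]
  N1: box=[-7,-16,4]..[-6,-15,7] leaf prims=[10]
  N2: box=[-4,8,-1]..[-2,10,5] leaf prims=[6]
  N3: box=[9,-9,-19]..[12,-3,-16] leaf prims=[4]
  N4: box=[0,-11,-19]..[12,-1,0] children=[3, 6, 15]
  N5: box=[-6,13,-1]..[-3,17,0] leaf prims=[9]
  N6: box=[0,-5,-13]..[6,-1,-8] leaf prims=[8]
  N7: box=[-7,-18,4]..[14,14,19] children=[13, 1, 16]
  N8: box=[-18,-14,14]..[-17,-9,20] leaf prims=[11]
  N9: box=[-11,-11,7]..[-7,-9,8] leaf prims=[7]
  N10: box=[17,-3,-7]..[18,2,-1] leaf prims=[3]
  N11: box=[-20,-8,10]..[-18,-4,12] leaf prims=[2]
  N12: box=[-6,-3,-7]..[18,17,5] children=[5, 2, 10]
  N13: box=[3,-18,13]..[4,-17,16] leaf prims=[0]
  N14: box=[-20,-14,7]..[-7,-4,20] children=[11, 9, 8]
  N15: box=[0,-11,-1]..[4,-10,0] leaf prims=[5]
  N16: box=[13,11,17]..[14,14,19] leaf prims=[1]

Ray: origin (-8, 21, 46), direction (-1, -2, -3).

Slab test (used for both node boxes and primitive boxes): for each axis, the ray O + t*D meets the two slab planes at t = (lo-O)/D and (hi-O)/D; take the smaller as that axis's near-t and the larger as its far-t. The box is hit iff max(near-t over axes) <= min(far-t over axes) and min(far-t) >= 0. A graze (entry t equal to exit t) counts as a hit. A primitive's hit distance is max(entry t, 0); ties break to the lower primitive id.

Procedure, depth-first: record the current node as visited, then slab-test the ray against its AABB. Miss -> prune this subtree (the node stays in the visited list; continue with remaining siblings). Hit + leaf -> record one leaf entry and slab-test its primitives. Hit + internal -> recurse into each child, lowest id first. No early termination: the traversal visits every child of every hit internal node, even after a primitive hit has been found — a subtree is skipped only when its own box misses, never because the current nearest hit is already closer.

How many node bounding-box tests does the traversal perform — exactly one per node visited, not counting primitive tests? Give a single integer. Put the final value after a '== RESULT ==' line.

Traverse from the root:
N0 x:[-26,12] y:[2,39/2] z:[26/3,65/3] -> hit [26/3,12], descend [4, 7, 12, 14]
  N4 x:[-20,-8] y:[11,16] z:[46/3,65/3] -> miss, prune
  N7 x:[-22,-1] y:[7/2,39/2] z:[9,14] -> miss, prune
  N12 x:[-26,-2] y:[2,12] z:[41/3,53/3] -> miss, prune
  N14 x:[-1,12] y:[25/2,35/2] z:[26/3,13] -> miss, prune

order=[0, 4, 7, 12, 14]  |boxes|=5  |leaves|=0  hit=miss

== RESULT ==
5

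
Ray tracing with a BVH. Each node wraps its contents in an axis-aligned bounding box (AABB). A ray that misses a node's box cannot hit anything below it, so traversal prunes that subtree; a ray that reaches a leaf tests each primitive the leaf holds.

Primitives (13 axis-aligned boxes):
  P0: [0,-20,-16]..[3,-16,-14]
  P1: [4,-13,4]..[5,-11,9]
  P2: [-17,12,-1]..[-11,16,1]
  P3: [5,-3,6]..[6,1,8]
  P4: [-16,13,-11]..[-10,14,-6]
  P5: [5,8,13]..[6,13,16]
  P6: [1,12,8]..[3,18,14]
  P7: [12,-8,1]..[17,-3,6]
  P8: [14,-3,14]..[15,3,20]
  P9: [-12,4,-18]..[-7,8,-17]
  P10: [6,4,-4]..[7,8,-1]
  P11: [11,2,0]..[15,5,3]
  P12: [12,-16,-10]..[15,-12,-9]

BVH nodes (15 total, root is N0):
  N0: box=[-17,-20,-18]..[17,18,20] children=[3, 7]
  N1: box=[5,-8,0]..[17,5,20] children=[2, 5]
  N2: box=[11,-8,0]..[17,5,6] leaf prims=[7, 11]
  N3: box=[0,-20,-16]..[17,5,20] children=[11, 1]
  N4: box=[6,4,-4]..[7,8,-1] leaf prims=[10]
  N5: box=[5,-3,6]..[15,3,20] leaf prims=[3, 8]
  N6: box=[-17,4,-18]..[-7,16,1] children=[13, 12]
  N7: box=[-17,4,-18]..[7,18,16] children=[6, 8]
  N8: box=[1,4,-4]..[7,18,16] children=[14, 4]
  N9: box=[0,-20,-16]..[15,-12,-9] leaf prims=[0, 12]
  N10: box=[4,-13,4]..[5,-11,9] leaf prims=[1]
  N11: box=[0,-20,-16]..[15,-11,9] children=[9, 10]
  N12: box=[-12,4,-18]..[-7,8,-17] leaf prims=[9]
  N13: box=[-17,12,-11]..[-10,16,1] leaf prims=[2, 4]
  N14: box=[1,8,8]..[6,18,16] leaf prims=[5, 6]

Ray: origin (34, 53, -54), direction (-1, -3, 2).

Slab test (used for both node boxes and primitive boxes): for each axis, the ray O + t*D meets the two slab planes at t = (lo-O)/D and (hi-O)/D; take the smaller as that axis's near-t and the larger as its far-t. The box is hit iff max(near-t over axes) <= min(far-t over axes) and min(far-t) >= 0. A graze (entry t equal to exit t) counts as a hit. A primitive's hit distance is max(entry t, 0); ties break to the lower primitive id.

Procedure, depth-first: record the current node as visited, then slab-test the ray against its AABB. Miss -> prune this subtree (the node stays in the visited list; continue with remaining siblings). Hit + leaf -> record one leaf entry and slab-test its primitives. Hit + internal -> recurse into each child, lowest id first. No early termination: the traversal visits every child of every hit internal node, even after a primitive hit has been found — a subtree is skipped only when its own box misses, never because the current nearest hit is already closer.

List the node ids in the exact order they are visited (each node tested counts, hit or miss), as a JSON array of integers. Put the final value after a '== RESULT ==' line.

Walk:
N0 x:[17,51] y:[35/3,73/3] z:[18,37] -> hit [18,73/3], descend [3, 7]
  N3 x:[17,34] y:[16,73/3] z:[19,37] -> hit [19,73/3], descend [1, 11]
    N1 x:[17,29] y:[16,61/3] z:[27,37] -> miss, prune
    N11 x:[19,34] y:[64/3,73/3] z:[19,63/2] -> hit [64/3,73/3], descend [9, 10]
      N9 x:[19,34] y:[65/3,73/3] z:[19,45/2] -> hit [65/3,45/2] leaf, test {P0(miss), P12@t=22}
      N10 x:[29,30] y:[64/3,22] z:[29,63/2] -> miss, prune
  N7 x:[27,51] y:[35/3,49/3] z:[18,35] -> miss, prune

Visited [0, 3, 1, 11, 9, 10, 7]. Tests: 7 box, 1 leaf. Nearest: P12.

== RESULT ==
[0, 3, 1, 11, 9, 10, 7]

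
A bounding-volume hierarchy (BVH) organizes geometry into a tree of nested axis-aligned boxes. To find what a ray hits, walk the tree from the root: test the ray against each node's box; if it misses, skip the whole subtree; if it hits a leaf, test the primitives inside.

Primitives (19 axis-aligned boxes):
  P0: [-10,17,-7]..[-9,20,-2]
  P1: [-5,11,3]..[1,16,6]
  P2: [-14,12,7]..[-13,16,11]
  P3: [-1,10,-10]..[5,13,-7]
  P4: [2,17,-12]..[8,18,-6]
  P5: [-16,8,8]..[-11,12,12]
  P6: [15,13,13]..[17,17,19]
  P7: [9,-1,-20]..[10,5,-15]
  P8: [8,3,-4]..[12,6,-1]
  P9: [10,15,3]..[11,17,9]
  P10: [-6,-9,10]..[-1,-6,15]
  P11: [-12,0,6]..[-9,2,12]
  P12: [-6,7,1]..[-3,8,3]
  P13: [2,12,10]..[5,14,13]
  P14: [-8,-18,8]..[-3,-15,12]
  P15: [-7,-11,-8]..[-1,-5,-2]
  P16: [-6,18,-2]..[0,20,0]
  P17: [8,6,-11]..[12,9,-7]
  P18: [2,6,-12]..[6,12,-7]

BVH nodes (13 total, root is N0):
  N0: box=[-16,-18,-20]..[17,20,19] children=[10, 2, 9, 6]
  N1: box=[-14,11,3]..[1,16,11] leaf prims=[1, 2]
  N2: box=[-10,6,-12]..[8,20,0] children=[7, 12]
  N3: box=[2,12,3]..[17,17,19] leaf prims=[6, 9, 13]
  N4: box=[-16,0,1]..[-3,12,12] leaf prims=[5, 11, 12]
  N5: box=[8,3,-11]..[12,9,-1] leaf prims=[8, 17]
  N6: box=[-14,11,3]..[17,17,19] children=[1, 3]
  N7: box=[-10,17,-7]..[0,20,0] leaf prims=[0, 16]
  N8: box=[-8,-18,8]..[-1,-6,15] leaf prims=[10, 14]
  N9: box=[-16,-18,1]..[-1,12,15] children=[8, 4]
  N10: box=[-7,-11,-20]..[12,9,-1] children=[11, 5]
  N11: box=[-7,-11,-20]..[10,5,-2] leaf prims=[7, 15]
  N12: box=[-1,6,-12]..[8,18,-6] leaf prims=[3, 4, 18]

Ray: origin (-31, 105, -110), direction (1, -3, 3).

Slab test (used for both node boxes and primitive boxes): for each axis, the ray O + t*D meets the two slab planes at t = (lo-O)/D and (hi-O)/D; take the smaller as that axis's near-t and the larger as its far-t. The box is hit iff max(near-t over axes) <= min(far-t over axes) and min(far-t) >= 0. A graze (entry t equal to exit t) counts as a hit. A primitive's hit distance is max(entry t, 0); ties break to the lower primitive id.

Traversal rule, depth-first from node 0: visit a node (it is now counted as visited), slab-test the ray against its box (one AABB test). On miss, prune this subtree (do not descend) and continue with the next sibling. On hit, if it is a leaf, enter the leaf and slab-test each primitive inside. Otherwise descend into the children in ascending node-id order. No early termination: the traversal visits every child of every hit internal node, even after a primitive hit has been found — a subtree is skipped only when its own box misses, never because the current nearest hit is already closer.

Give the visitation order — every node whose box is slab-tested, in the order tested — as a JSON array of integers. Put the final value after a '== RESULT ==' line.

Traverse from the root:
N0 x:[15,48] y:[85/3,41] z:[30,43] -> hit [30,41], descend [2, 6, 9, 10]
  N2 x:[21,39] y:[85/3,33] z:[98/3,110/3] -> hit [98/3,33], descend [7, 12]
    N7 x:[21,31] y:[85/3,88/3] z:[103/3,110/3] -> miss, prune
    N12 x:[30,39] y:[29,33] z:[98/3,104/3] -> hit [98/3,33] leaf, test {P3(miss), P4(miss), P18@t=33}
  N6 x:[17,48] y:[88/3,94/3] z:[113/3,43] -> miss, prune
  N9 x:[15,30] y:[31,41] z:[37,125/3] -> miss, prune
  N10 x:[24,43] y:[32,116/3] z:[30,109/3] -> hit [32,109/3], descend [5, 11]
    N5 x:[39,43] y:[32,34] z:[33,109/3] -> miss, prune
    N11 x:[24,41] y:[100/3,116/3] z:[30,36] -> hit [100/3,36] leaf, test {P7(miss), P15(miss)}

Summary -> nodes [0, 2, 7, 12, 6, 9, 10, 5, 11]; box-tests=9; leaf-entries=2; first=P18

== RESULT ==
[0, 2, 7, 12, 6, 9, 10, 5, 11]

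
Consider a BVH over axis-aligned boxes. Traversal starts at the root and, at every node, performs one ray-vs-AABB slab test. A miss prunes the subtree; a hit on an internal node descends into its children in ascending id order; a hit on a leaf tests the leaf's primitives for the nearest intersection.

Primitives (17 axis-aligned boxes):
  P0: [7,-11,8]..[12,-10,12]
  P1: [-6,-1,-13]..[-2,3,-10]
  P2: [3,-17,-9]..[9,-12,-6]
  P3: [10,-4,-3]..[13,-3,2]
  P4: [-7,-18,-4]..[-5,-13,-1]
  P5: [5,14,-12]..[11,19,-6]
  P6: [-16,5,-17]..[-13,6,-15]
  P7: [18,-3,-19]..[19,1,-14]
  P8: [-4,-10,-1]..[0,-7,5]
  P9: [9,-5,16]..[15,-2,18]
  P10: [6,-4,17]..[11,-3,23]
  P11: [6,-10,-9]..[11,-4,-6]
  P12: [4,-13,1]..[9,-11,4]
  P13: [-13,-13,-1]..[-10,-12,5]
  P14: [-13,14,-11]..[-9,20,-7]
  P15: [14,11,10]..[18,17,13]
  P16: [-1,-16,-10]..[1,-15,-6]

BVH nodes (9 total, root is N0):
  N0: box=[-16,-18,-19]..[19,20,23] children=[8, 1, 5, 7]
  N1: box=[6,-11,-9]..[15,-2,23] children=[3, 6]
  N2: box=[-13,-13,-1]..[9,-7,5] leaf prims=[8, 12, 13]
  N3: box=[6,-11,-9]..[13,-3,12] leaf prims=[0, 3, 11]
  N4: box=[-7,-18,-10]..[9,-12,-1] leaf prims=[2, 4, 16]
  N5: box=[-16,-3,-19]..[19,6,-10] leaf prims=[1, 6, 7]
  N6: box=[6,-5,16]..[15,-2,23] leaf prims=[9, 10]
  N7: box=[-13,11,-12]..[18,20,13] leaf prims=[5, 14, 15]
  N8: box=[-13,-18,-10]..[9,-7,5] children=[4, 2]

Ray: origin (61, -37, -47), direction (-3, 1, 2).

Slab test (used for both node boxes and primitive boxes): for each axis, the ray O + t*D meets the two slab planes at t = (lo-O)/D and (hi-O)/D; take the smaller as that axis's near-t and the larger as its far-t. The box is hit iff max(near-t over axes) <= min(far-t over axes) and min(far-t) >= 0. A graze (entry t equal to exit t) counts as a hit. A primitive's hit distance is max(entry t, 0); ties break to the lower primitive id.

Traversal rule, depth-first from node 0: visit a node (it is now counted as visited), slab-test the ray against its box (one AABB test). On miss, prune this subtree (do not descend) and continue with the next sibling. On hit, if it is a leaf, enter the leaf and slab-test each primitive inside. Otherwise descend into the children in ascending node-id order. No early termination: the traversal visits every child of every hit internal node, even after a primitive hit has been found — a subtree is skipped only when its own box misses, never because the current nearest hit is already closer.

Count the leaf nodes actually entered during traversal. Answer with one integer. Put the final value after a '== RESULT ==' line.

Walk:
N0 x:[14,77/3] y:[19,57] z:[14,35] -> hit [19,77/3], descend [1, 5, 7, 8]
  N1 x:[46/3,55/3] y:[26,35] z:[19,35] -> miss, prune
  N5 x:[14,77/3] y:[34,43] z:[14,37/2] -> miss, prune
  N7 x:[43/3,74/3] y:[48,57] z:[35/2,30] -> miss, prune
  N8 x:[52/3,74/3] y:[19,30] z:[37/2,26] -> hit [19,74/3], descend [2, 4]
    N2 x:[52/3,74/3] y:[24,30] z:[23,26] -> hit [24,74/3] leaf, test {P8(miss), P12(miss), P13@t=24}
    N4 x:[52/3,68/3] y:[19,25] z:[37/2,23] -> hit [19,68/3] leaf, test {P2(miss), P4@t=22, P16(miss)}

Visited [0, 1, 5, 7, 8, 2, 4]. Tests: 7 box, 2 leaf. Nearest: P4.

== RESULT ==
2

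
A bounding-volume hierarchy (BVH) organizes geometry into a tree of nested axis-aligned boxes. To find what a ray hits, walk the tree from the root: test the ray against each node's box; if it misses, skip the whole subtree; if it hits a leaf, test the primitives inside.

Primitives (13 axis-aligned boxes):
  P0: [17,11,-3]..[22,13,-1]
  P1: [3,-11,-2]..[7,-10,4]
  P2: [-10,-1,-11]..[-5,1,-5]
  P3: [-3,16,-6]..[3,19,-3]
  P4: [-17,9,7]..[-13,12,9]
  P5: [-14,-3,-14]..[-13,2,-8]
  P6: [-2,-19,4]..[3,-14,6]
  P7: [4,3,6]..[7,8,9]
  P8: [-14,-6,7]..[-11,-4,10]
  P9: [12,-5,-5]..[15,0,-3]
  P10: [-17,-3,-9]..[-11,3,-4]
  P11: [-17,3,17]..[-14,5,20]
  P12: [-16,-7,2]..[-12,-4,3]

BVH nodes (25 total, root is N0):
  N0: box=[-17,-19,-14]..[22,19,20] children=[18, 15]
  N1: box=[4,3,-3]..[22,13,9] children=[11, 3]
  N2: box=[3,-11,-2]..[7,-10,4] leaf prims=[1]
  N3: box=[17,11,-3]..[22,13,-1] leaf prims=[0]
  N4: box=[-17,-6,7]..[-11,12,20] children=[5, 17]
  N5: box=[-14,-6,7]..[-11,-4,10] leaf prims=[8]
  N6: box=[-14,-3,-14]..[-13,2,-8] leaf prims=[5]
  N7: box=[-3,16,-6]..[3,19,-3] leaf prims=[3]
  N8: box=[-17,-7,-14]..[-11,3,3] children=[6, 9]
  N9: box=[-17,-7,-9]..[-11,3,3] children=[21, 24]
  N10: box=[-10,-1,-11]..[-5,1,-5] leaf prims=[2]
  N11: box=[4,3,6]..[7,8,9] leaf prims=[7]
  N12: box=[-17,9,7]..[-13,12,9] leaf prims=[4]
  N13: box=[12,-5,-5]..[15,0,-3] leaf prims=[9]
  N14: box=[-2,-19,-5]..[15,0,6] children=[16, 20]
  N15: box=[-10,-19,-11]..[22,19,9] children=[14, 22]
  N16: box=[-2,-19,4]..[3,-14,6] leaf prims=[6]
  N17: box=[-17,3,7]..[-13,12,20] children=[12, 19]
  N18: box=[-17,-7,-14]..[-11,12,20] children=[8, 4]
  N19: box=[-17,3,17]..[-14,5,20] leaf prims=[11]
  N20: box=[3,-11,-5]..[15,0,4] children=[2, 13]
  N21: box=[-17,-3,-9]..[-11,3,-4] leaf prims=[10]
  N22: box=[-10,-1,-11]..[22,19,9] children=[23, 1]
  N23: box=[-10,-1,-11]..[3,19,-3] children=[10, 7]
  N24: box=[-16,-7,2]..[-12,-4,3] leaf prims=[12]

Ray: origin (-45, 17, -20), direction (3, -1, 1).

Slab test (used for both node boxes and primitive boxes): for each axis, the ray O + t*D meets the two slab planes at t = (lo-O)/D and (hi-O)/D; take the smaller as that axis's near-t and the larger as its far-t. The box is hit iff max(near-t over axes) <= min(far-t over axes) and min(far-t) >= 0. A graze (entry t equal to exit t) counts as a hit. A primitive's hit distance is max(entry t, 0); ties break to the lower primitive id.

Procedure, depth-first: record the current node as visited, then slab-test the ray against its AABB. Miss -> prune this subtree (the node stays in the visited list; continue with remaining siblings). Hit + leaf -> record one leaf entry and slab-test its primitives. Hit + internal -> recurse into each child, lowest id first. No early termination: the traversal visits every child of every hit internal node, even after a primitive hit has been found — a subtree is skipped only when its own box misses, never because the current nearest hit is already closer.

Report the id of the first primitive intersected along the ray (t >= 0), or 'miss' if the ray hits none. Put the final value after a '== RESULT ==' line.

Trace the traversal:
N0 x:[28/3,67/3] y:[-2,36] z:[6,40] -> hit [28/3,67/3], descend [15, 18]
  N15 x:[35/3,67/3] y:[-2,36] z:[9,29] -> hit [35/3,67/3], descend [14, 22]
    N14 x:[43/3,20] y:[17,36] z:[15,26] -> hit [17,20], descend [16, 20]
      N16 x:[43/3,16] y:[31,36] z:[24,26] -> miss, prune
      N20 x:[16,20] y:[17,28] z:[15,24] -> hit [17,20], descend [2, 13]
        N2 x:[16,52/3] y:[27,28] z:[18,24] -> miss, prune
        N13 x:[19,20] y:[17,22] z:[15,17] -> miss, prune
    N22 x:[35/3,67/3] y:[-2,18] z:[9,29] -> hit [35/3,18], descend [1, 23]
      N1 x:[49/3,67/3] y:[4,14] z:[17,29] -> miss, prune
      N23 x:[35/3,16] y:[-2,18] z:[9,17] -> hit [35/3,16], descend [7, 10]
        N7 x:[14,16] y:[-2,1] z:[14,17] -> miss, prune
        N10 x:[35/3,40/3] y:[16,18] z:[9,15] -> miss, prune
  N18 x:[28/3,34/3] y:[5,24] z:[6,40] -> hit [28/3,34/3], descend [4, 8]
    N4 x:[28/3,34/3] y:[5,23] z:[27,40] -> miss, prune
    N8 x:[28/3,34/3] y:[14,24] z:[6,23] -> miss, prune

15 AABB tests over nodes [0, 15, 14, 16, 20, 2, 13, 22, 1, 23, 7, 10, 18, 4, 8]; 0 leaves entered; closest miss.

== RESULT ==
miss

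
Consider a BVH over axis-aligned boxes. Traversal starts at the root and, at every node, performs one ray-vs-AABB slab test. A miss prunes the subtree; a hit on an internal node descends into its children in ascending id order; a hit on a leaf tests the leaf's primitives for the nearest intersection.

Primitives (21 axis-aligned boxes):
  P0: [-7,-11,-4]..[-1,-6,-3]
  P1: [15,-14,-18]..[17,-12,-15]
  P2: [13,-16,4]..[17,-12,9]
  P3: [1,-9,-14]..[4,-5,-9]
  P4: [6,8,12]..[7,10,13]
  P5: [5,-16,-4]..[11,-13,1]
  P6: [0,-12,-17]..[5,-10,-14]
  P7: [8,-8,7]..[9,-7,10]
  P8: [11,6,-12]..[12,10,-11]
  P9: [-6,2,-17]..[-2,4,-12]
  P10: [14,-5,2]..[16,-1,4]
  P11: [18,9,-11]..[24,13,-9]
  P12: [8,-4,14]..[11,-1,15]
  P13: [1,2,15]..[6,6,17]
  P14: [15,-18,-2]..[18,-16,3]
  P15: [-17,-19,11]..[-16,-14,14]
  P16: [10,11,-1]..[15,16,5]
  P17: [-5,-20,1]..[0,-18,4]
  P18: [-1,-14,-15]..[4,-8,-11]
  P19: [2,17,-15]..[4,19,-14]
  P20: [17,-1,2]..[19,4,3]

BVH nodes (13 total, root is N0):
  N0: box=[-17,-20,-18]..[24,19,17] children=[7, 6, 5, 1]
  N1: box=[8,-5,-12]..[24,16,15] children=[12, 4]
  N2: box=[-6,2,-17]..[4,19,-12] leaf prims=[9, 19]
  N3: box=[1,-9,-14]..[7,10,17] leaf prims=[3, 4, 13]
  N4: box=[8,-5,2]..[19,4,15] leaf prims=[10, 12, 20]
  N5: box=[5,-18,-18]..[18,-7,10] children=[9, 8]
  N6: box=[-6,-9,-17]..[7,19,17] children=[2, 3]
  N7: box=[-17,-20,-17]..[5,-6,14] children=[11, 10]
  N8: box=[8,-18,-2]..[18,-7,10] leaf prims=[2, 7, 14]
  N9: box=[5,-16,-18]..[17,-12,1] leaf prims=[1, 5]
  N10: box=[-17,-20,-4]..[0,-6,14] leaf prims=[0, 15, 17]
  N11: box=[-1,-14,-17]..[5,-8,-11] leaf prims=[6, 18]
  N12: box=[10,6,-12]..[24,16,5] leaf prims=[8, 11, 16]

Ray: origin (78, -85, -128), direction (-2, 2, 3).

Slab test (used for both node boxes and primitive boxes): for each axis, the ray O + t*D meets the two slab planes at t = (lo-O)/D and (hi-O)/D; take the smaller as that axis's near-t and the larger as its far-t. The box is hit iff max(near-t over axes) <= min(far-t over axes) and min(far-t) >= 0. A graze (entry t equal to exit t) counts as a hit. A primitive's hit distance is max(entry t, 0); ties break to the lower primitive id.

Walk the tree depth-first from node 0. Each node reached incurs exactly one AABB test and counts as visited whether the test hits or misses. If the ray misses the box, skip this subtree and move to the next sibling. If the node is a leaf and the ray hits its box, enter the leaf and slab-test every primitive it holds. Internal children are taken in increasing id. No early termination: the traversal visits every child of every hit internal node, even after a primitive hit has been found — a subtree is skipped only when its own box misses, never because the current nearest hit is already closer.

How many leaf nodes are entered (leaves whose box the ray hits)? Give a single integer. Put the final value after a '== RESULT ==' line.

Trace the traversal:
N0 x:[27,95/2] y:[65/2,52] z:[110/3,145/3] -> hit [110/3,95/2], descend [1, 5, 6, 7]
  N1 x:[27,35] y:[40,101/2] z:[116/3,143/3] -> miss, prune
  N5 x:[30,73/2] y:[67/2,39] z:[110/3,46] -> miss, prune
  N6 x:[71/2,42] y:[38,52] z:[37,145/3] -> hit [38,42], descend [2, 3]
    N2 x:[37,42] y:[87/2,52] z:[37,116/3] -> miss, prune
    N3 x:[71/2,77/2] y:[38,95/2] z:[38,145/3] -> hit [38,77/2] leaf, test {P3@t=38, P4(miss), P13(miss)}
  N7 x:[73/2,95/2] y:[65/2,79/2] z:[37,142/3] -> hit [37,79/2], descend [10, 11]
    N10 x:[39,95/2] y:[65/2,79/2] z:[124/3,142/3] -> miss, prune
    N11 x:[73/2,79/2] y:[71/2,77/2] z:[37,39] -> hit [37,77/2] leaf, test {P6@t=37, P18@t=113/3}

9 AABB tests over nodes [0, 1, 5, 6, 2, 3, 7, 10, 11]; 2 leaves entered; closest P6.

== RESULT ==
2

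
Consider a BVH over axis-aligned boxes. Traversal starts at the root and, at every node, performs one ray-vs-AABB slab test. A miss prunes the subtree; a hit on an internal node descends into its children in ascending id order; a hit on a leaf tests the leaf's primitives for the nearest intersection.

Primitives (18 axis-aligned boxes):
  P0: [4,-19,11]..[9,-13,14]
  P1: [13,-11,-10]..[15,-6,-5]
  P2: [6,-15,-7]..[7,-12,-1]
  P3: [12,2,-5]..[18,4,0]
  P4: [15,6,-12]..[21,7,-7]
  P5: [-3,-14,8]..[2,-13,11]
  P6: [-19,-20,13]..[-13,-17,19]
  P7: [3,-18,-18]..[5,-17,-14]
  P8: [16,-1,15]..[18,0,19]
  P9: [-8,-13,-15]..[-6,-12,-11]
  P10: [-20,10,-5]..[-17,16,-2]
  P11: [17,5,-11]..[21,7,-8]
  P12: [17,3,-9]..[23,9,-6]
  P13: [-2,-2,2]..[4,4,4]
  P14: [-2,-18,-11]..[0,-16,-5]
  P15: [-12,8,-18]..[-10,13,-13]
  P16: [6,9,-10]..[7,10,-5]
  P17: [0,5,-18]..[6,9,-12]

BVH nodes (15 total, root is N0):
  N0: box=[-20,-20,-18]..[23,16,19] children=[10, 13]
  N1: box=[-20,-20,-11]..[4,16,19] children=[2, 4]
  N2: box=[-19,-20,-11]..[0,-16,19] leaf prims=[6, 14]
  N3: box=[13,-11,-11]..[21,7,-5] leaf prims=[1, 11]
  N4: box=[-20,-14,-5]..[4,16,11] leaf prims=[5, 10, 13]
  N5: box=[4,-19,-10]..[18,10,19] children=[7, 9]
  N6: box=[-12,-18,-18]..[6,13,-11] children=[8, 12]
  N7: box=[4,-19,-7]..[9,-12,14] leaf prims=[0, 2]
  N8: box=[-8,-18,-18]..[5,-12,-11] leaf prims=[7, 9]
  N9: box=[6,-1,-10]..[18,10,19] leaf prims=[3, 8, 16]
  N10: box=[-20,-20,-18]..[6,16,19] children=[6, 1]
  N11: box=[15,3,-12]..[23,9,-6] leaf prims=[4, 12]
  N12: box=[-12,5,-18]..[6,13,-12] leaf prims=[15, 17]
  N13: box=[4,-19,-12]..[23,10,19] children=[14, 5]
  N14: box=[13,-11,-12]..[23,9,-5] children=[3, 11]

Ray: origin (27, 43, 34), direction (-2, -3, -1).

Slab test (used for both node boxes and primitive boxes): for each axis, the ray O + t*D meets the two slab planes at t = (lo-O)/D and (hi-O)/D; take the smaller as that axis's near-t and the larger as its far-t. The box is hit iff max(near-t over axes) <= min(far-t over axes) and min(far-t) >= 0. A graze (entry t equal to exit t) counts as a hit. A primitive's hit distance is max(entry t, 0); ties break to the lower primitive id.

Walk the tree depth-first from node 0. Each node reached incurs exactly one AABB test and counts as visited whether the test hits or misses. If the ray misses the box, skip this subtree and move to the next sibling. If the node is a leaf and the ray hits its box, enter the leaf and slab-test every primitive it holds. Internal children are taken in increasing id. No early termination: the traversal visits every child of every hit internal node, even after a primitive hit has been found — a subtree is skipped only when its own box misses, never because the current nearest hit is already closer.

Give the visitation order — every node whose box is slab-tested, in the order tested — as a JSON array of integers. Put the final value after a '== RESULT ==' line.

Trace the traversal:
N0 x:[2,47/2] y:[9,21] z:[15,52] -> hit [15,21], descend [10, 13]
  N10 x:[21/2,47/2] y:[9,21] z:[15,52] -> hit [15,21], descend [1, 6]
    N1 x:[23/2,47/2] y:[9,21] z:[15,45] -> hit [15,21], descend [2, 4]
      N2 x:[27/2,23] y:[59/3,21] z:[15,45] -> hit [59/3,21] leaf, test {P6@t=20, P14(miss)}
      N4 x:[23/2,47/2] y:[9,19] z:[23,39] -> miss, prune
    N6 x:[21/2,39/2] y:[10,61/3] z:[45,52] -> miss, prune
  N13 x:[2,23/2] y:[11,62/3] z:[15,46] -> miss, prune

7 AABB tests over nodes [0, 10, 1, 2, 4, 6, 13]; 1 leaf entered; closest P6.

== RESULT ==
[0, 10, 1, 2, 4, 6, 13]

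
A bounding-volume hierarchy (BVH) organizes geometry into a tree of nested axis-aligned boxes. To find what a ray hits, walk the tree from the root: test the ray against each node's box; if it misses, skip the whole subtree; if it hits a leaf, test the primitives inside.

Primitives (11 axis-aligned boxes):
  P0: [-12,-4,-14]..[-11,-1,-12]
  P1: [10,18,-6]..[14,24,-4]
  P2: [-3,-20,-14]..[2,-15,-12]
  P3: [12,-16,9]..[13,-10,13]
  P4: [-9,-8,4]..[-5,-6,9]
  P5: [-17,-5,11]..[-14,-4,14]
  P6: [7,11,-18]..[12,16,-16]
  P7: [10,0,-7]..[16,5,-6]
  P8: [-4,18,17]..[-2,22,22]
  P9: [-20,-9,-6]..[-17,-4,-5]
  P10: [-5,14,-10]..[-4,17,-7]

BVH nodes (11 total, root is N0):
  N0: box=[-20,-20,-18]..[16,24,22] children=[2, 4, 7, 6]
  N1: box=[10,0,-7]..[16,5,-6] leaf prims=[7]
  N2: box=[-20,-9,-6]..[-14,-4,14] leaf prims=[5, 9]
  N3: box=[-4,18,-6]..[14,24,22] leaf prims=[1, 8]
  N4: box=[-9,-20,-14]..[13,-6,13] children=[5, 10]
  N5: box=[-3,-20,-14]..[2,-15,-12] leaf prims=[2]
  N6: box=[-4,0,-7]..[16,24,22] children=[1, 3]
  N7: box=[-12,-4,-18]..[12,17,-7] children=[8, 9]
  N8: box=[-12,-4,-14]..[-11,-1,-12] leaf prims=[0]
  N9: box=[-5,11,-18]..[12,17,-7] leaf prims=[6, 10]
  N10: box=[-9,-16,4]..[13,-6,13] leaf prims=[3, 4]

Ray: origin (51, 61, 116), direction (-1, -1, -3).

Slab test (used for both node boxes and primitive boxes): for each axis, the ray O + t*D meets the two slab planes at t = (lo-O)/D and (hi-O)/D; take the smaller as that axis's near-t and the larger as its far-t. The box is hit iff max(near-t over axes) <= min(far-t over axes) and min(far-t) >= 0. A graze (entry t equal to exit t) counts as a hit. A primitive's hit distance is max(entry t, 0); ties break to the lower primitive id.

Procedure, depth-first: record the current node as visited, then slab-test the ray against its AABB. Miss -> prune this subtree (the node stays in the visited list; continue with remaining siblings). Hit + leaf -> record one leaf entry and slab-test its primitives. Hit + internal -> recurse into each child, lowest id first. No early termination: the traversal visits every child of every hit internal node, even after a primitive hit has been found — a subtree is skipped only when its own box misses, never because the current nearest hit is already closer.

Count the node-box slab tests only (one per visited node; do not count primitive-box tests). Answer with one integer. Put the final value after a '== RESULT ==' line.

Walk:
N0 x:[35,71] y:[37,81] z:[94/3,134/3] -> hit [37,134/3], descend [2, 4, 6, 7]
  N2 x:[65,71] y:[65,70] z:[34,122/3] -> miss, prune
  N4 x:[38,60] y:[67,81] z:[103/3,130/3] -> miss, prune
  N6 x:[35,55] y:[37,61] z:[94/3,41] -> hit [37,41], descend [1, 3]
    N1 x:[35,41] y:[56,61] z:[122/3,41] -> miss, prune
    N3 x:[37,55] y:[37,43] z:[94/3,122/3] -> hit [37,122/3] leaf, test {P1@t=40, P8(miss)}
  N7 x:[39,63] y:[44,65] z:[41,134/3] -> hit [44,134/3], descend [8, 9]
    N8 x:[62,63] y:[62,65] z:[128/3,130/3] -> miss, prune
    N9 x:[39,56] y:[44,50] z:[41,134/3] -> hit [44,134/3] leaf, test {P6(miss), P10(miss)}

Summary -> nodes [0, 2, 4, 6, 1, 3, 7, 8, 9]; box-tests=9; leaf-entries=2; first=P1

== RESULT ==
9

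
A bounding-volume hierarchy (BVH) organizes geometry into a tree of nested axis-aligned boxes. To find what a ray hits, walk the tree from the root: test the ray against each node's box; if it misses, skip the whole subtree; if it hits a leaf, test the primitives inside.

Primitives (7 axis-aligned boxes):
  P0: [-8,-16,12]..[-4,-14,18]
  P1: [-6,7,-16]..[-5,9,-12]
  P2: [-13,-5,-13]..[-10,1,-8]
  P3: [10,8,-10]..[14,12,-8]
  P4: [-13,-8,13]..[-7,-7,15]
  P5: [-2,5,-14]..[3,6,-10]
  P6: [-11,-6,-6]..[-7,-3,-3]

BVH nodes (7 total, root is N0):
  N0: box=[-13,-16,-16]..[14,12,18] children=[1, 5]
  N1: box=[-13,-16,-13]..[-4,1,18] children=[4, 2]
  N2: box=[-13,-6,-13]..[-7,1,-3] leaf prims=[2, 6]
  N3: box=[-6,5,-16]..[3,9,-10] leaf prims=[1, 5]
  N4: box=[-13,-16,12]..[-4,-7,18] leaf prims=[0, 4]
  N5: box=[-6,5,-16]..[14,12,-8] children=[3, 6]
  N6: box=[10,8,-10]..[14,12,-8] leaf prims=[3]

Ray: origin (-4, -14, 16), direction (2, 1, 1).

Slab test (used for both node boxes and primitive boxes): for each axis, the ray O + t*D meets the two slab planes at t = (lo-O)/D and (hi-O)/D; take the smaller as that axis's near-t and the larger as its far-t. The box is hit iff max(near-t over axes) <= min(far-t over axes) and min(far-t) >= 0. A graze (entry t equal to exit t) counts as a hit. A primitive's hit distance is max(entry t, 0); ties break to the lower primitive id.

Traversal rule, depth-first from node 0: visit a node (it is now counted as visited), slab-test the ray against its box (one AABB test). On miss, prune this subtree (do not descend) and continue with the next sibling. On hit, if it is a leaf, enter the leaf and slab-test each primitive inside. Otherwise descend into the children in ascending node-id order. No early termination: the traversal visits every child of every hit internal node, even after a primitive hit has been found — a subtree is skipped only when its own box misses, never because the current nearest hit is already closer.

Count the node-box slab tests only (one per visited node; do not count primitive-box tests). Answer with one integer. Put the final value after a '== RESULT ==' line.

Trace the traversal:
N0 x:[-9/2,9] y:[-2,26] z:[-32,2] -> hit [-2,2], descend [1, 5]
  N1 x:[-9/2,0] y:[-2,15] z:[-29,2] -> hit [-2,0], descend [2, 4]
    N2 x:[-9/2,-3/2] y:[8,15] z:[-29,-19] -> miss, prune
    N4 x:[-9/2,0] y:[-2,7] z:[-4,2] -> hit [-2,0] leaf, test {P0@t=0, P4(miss)}
  N5 x:[-1,9] y:[19,26] z:[-32,-24] -> miss, prune

Summary -> nodes [0, 1, 2, 4, 5]; box-tests=5; leaf-entries=1; first=P0

== RESULT ==
5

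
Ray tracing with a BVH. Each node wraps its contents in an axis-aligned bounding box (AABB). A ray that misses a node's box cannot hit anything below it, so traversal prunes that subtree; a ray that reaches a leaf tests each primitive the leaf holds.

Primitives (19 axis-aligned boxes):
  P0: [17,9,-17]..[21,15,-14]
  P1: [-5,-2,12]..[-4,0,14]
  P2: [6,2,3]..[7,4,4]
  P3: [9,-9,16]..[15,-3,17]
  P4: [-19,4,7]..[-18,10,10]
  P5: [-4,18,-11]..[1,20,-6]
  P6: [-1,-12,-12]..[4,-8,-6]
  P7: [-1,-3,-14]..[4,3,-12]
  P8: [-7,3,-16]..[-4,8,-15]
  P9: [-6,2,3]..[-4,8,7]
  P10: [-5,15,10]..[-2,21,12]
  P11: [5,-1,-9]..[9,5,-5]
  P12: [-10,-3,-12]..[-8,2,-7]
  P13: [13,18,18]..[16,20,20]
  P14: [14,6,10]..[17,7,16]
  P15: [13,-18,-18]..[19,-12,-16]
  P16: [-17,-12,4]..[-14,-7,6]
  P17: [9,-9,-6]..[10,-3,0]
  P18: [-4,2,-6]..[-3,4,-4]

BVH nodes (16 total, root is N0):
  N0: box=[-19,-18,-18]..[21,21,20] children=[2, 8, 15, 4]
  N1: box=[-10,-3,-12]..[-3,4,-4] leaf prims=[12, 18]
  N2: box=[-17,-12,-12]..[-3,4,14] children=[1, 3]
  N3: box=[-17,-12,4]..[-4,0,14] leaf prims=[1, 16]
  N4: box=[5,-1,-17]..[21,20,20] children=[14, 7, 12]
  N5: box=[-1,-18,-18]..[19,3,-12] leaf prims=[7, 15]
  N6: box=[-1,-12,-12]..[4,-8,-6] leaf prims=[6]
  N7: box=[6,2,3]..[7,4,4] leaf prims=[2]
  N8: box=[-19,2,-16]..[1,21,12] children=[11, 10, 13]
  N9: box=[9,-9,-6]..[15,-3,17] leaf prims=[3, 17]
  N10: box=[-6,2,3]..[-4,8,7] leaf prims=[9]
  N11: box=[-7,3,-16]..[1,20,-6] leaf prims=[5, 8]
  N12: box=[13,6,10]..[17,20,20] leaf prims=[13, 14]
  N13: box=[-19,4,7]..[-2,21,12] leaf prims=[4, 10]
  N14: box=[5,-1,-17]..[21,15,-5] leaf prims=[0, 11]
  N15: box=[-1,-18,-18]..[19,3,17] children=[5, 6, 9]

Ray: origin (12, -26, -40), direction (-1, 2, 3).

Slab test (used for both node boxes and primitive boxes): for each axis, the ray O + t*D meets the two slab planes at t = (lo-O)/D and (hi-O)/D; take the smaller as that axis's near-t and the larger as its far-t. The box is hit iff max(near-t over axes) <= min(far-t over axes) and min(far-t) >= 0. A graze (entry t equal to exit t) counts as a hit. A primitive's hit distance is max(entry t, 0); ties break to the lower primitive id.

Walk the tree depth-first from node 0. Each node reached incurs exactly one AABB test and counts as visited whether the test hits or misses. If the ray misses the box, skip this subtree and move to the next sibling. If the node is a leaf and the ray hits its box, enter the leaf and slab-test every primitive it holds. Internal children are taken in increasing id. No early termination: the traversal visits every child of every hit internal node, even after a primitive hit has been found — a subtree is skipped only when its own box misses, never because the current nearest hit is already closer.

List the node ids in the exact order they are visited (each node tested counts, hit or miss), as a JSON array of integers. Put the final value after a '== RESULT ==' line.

Walk:
N0 x:[-9,31] y:[4,47/2] z:[22/3,20] -> hit [22/3,20], descend [2, 4, 8, 15]
  N2 x:[15,29] y:[7,15] z:[28/3,18] -> hit [15,15], descend [1, 3]
    N1 x:[15,22] y:[23/2,15] z:[28/3,12] -> miss, prune
    N3 x:[16,29] y:[7,13] z:[44/3,18] -> miss, prune
  N4 x:[-9,7] y:[25/2,23] z:[23/3,20] -> miss, prune
  N8 x:[11,31] y:[14,47/2] z:[8,52/3] -> hit [14,52/3], descend [10, 11, 13]
    N10 x:[16,18] y:[14,17] z:[43/3,47/3] -> miss, prune
    N11 x:[11,19] y:[29/2,23] z:[8,34/3] -> miss, prune
    N13 x:[14,31] y:[15,47/2] z:[47/3,52/3] -> hit [47/3,52/3] leaf, test {P4(miss), P10(miss)}
  N15 x:[-7,13] y:[4,29/2] z:[22/3,19] -> hit [22/3,13], descend [5, 6, 9]
    N5 x:[-7,13] y:[4,29/2] z:[22/3,28/3] -> hit [22/3,28/3] leaf, test {P7(miss), P15(miss)}
    N6 x:[8,13] y:[7,9] z:[28/3,34/3] -> miss, prune
    N9 x:[-3,3] y:[17/2,23/2] z:[34/3,19] -> miss, prune

Summary -> nodes [0, 2, 1, 3, 4, 8, 10, 11, 13, 15, 5, 6, 9]; box-tests=13; leaf-entries=2; first=miss

== RESULT ==
[0, 2, 1, 3, 4, 8, 10, 11, 13, 15, 5, 6, 9]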